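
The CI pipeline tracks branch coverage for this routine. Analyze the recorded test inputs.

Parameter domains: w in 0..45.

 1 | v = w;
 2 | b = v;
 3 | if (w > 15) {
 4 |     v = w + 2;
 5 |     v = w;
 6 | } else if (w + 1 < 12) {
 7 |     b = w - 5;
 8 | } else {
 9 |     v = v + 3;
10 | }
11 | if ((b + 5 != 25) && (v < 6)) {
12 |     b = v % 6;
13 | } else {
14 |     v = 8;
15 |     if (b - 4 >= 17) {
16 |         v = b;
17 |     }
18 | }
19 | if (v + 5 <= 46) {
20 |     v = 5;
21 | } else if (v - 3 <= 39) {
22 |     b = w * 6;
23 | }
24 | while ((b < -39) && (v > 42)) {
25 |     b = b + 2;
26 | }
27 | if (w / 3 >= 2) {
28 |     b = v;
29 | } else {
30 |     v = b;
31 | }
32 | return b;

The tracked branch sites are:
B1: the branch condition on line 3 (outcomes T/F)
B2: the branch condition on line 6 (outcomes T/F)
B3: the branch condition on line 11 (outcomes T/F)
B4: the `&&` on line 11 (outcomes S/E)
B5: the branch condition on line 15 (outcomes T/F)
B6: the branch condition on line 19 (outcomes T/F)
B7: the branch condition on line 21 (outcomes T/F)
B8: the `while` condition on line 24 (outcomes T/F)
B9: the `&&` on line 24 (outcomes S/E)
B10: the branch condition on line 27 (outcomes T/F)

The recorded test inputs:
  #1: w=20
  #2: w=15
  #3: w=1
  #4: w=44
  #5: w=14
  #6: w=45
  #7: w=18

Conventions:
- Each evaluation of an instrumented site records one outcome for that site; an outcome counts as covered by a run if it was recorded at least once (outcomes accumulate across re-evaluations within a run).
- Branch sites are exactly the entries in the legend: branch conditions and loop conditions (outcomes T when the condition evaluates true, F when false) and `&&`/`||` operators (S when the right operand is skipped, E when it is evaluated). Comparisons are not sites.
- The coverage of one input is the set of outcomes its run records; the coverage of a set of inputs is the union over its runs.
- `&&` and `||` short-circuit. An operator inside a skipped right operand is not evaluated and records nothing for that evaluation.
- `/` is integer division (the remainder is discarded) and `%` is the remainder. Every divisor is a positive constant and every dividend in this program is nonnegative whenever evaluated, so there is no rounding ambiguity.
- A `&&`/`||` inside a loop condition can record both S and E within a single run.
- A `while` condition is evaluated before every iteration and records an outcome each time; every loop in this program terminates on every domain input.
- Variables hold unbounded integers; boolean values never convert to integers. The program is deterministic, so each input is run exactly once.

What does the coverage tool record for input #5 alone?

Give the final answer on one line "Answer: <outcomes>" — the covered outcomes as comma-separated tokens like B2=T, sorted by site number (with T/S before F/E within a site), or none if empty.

Tracing the run of input #5 (w=14):
  B1->F, B2->F, B4->E, B3->F, B5->F, B6->T, B9->S, B8->F, B10->T
deduplicating events, the covered set is: B1=F, B2=F, B3=F, B4=E, B5=F, B6=T, B8=F, B9=S, B10=T

Answer: B1=F, B2=F, B3=F, B4=E, B5=F, B6=T, B8=F, B9=S, B10=T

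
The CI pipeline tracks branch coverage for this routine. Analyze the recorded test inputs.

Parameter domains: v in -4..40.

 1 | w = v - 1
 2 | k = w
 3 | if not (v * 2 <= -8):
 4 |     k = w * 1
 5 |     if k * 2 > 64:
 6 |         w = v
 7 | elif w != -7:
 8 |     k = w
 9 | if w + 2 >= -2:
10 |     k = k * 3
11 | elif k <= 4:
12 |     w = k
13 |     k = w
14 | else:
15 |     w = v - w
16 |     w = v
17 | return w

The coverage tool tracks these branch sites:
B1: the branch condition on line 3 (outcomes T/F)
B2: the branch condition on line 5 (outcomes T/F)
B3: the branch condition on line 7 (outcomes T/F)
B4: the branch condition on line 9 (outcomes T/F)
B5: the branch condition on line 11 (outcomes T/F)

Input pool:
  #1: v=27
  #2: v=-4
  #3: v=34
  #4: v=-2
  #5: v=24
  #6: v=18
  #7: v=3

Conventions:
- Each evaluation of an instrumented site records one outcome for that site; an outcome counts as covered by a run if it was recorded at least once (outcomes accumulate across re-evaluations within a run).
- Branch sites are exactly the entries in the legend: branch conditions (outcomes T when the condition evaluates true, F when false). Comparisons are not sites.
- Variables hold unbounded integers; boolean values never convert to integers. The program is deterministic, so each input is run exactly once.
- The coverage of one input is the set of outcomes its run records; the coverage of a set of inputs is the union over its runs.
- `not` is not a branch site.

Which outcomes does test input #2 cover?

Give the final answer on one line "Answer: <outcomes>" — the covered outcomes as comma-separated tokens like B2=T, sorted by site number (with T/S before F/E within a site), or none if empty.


Running input #2 (v=-4), event by event:
  B1->F, B3->T, B4->F, B5->T
collecting distinct outcomes: B1=F, B3=T, B4=F, B5=T
Answer: B1=F, B3=T, B4=F, B5=T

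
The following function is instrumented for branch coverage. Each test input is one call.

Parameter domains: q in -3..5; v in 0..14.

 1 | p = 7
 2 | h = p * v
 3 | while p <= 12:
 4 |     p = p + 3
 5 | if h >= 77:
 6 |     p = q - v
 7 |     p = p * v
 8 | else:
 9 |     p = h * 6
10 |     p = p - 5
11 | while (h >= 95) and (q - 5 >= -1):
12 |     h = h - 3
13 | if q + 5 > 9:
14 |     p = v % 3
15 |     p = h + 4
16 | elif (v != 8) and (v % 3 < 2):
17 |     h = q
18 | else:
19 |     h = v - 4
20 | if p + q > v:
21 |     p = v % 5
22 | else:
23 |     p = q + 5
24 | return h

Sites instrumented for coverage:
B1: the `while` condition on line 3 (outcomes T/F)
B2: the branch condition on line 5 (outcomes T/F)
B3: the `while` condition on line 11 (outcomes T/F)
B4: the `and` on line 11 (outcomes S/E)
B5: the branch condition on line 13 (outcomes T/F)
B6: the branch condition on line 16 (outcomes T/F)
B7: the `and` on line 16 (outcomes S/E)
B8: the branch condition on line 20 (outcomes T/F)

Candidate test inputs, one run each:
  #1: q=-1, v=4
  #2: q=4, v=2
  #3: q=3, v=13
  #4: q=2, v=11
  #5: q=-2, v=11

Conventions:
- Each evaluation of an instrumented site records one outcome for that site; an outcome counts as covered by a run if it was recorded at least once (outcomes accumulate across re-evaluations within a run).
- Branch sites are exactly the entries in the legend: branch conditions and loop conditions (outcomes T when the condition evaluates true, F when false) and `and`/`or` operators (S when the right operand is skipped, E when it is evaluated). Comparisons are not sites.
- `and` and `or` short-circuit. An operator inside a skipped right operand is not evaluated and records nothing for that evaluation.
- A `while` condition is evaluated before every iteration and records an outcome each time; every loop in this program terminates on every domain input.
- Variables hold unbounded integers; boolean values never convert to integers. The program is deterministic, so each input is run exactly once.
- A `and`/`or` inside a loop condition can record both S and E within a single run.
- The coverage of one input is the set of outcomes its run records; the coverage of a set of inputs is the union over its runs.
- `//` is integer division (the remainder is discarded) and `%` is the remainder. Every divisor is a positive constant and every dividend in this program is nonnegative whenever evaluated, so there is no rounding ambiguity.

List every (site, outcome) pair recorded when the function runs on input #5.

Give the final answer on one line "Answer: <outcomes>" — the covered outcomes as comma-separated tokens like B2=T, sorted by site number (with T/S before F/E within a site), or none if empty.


Tracing the run of input #5 (q=-2, v=11):
  B1->T, B1->T, B1->F, B2->T, B4->S, B3->F, B5->F, B7->E, B6->F, B8->F
collecting distinct outcomes: B1=T, B1=F, B2=T, B3=F, B4=S, B5=F, B6=F, B7=E, B8=F
Answer: B1=T, B1=F, B2=T, B3=F, B4=S, B5=F, B6=F, B7=E, B8=F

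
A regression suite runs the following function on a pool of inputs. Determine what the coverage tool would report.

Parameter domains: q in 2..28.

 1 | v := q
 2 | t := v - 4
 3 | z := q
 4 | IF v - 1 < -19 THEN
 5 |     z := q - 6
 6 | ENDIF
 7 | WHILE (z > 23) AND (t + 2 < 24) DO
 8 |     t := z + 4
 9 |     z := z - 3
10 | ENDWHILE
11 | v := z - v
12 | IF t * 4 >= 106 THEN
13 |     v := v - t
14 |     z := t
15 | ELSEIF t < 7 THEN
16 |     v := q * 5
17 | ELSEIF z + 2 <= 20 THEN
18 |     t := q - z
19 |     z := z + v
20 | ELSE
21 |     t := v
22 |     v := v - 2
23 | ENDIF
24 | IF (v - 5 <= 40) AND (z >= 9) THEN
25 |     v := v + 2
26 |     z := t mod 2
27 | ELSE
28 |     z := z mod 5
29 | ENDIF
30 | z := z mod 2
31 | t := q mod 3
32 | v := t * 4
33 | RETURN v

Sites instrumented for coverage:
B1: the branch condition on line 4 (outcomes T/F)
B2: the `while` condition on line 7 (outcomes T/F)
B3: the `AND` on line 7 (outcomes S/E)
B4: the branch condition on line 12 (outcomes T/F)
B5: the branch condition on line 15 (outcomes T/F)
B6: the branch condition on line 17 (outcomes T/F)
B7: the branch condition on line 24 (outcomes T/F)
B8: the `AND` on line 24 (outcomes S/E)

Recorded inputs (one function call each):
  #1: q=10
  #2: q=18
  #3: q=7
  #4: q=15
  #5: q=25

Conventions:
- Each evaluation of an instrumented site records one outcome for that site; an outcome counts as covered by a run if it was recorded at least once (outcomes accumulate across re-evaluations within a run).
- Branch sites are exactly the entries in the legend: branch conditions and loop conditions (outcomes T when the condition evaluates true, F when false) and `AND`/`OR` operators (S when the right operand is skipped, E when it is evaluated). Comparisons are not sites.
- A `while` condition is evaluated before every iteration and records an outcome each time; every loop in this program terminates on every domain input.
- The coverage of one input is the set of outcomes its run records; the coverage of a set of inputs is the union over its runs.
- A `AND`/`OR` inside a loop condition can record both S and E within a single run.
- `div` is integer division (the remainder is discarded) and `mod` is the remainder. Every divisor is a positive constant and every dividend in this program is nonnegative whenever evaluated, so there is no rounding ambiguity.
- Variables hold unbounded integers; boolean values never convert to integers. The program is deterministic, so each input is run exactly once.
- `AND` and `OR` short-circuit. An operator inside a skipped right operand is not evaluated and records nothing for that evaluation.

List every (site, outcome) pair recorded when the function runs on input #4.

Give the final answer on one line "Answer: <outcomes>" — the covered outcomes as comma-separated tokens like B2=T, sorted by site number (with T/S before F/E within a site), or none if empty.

Tracing the run of input #4 (q=15):
  B1->F, B3->S, B2->F, B4->F, B5->F, B6->T, B8->E, B7->T
as a set, this run covers: B1=F, B2=F, B3=S, B4=F, B5=F, B6=T, B7=T, B8=E

Answer: B1=F, B2=F, B3=S, B4=F, B5=F, B6=T, B7=T, B8=E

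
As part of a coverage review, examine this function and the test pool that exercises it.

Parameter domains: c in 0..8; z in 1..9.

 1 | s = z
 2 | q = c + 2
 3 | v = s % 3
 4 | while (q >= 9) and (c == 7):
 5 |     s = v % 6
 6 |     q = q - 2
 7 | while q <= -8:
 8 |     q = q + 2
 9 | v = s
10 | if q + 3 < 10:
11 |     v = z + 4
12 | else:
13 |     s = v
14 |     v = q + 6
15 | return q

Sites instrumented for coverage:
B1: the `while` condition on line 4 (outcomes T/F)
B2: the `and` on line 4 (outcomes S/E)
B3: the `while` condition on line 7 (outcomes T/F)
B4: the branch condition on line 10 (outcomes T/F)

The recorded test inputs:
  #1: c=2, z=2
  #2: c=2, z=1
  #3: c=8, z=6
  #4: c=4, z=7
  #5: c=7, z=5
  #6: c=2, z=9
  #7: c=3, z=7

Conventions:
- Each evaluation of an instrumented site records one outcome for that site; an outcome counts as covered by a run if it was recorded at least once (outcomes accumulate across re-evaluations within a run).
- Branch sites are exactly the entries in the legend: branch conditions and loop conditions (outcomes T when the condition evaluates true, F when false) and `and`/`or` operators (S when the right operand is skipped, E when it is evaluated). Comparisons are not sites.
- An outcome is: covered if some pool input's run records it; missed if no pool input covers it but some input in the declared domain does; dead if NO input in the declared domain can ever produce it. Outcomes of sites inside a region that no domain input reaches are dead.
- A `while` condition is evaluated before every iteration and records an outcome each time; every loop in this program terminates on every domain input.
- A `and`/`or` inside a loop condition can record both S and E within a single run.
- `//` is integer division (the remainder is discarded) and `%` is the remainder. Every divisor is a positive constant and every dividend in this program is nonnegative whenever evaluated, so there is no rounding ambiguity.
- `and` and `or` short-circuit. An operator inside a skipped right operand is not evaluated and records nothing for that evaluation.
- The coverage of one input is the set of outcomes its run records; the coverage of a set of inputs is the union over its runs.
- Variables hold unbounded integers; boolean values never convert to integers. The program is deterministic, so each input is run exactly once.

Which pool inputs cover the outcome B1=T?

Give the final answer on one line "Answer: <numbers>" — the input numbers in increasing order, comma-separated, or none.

input #1 (c=2, z=2): misses B1=T
input #2 (c=2, z=1): misses B1=T
input #3 (c=8, z=6): misses B1=T
input #4 (c=4, z=7): misses B1=T
input #5 (c=7, z=5): covers B1=T
input #6 (c=2, z=9): misses B1=T
input #7 (c=3, z=7): misses B1=T

Answer: 5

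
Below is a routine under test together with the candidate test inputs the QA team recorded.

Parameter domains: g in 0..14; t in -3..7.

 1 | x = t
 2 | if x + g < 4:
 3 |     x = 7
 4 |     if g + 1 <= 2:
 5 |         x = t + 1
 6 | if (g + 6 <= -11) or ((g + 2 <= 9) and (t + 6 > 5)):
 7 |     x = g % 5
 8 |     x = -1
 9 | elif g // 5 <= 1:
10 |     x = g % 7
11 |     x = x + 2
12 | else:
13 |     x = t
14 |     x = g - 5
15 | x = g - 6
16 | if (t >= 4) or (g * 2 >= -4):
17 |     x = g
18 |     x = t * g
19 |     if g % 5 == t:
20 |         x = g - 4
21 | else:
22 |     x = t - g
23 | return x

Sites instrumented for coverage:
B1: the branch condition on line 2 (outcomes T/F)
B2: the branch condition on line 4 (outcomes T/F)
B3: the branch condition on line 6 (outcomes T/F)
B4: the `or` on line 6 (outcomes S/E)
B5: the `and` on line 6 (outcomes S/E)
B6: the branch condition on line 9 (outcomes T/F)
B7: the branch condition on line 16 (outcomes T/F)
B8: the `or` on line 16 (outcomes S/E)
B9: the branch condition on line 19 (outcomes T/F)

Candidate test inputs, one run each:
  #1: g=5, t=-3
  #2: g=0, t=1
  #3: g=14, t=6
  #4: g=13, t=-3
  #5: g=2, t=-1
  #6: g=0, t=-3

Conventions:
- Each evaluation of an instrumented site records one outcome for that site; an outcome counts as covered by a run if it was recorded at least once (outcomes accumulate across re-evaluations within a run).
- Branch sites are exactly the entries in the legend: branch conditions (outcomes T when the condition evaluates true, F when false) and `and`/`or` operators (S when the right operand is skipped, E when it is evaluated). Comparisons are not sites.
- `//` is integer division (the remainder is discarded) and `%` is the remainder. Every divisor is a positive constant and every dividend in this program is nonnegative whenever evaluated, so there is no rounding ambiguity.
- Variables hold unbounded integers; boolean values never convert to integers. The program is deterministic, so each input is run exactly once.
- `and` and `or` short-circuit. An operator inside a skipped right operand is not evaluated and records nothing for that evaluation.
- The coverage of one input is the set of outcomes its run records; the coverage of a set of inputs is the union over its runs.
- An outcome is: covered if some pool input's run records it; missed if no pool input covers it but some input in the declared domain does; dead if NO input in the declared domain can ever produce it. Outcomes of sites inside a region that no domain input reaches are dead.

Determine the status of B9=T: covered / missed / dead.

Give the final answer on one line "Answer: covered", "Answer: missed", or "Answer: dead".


no pool input records B9=T
but domain input (g=0, t=0) does record it -> reachable, so missed
Answer: missed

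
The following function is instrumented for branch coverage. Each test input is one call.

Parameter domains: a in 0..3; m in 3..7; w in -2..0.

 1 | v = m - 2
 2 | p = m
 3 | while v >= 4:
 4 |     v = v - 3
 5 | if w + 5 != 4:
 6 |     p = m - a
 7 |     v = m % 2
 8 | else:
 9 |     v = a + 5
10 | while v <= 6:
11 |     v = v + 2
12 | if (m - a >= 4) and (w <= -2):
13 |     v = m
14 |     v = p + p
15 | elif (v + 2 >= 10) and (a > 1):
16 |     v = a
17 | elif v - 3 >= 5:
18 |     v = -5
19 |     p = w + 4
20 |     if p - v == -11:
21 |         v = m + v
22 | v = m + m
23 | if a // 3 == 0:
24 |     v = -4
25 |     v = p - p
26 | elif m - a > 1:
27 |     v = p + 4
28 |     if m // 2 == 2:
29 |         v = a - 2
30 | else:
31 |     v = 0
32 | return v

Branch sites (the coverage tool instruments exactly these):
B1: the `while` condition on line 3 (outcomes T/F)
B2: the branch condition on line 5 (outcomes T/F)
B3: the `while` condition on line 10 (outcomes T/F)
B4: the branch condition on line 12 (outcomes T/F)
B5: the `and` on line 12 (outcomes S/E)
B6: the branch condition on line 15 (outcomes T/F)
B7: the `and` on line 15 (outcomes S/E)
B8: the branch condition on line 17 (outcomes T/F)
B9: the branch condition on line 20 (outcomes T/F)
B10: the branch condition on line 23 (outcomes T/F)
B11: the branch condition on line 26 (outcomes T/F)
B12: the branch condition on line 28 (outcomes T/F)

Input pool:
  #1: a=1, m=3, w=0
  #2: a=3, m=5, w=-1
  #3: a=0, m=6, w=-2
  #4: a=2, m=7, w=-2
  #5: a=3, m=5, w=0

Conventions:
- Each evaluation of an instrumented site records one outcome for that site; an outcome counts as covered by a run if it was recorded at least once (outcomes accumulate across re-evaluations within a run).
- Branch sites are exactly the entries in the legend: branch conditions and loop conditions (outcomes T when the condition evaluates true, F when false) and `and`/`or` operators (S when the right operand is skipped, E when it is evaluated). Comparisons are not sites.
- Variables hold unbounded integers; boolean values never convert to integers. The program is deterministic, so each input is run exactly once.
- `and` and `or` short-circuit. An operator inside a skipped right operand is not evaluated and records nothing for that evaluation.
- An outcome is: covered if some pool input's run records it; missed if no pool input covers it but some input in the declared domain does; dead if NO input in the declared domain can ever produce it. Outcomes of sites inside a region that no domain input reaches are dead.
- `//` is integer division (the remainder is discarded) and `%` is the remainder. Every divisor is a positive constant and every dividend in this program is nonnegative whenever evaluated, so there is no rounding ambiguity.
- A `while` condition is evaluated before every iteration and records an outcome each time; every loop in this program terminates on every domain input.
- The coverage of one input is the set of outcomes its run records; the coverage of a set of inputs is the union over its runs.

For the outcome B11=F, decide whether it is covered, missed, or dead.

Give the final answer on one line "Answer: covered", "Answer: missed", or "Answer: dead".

no pool input records B11=F
but domain input (a=3, m=3, w=-2) does record it -> reachable, so missed

Answer: missed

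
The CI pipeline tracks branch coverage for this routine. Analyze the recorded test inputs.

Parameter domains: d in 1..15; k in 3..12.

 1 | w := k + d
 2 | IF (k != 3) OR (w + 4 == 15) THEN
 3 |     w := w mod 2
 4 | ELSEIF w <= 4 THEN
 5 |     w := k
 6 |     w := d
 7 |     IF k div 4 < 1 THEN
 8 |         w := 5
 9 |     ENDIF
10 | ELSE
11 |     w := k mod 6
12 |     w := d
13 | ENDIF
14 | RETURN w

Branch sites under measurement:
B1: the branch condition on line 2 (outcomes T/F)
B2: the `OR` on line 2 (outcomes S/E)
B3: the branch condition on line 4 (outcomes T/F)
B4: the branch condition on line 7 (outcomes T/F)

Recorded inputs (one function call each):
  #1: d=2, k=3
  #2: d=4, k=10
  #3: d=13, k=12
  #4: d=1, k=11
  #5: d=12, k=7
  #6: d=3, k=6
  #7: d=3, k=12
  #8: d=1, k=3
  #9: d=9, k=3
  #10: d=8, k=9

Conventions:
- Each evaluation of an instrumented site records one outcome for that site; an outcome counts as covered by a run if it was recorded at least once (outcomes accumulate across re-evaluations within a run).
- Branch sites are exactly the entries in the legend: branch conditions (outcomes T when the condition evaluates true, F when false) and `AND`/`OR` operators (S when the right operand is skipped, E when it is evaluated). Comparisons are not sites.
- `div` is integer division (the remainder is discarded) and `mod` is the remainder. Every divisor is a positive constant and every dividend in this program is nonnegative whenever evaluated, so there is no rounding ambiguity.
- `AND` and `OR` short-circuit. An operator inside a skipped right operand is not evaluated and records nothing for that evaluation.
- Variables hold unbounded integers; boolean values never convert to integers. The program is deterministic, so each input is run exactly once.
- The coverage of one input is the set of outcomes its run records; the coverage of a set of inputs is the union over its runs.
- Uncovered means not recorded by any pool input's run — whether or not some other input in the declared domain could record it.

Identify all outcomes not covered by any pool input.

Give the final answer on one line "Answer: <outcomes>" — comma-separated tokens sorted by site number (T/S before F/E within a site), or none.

input #1, d=2, k=3: events B2->E, B1->F, B3->F; outcomes B1=F, B2=E, B3=F
input #2, d=4, k=10: events B2->S, B1->T; outcomes B1=T, B2=S
input #3, d=13, k=12: events B2->S, B1->T; outcomes B1=T, B2=S
input #4, d=1, k=11: events B2->S, B1->T; outcomes B1=T, B2=S
input #5, d=12, k=7: events B2->S, B1->T; outcomes B1=T, B2=S
input #6, d=3, k=6: events B2->S, B1->T; outcomes B1=T, B2=S
input #7, d=3, k=12: events B2->S, B1->T; outcomes B1=T, B2=S
input #8, d=1, k=3: events B2->E, B1->F, B3->T, B4->T; outcomes B1=F, B2=E, B3=T, B4=T
input #9, d=9, k=3: events B2->E, B1->F, B3->F; outcomes B1=F, B2=E, B3=F
input #10, d=8, k=9: events B2->S, B1->T; outcomes B1=T, B2=S
union over the pool: B1=T, B1=F, B2=S, B2=E, B3=T, B3=F, B4=T
uncovered (1 of 8): B4=F

Answer: B4=F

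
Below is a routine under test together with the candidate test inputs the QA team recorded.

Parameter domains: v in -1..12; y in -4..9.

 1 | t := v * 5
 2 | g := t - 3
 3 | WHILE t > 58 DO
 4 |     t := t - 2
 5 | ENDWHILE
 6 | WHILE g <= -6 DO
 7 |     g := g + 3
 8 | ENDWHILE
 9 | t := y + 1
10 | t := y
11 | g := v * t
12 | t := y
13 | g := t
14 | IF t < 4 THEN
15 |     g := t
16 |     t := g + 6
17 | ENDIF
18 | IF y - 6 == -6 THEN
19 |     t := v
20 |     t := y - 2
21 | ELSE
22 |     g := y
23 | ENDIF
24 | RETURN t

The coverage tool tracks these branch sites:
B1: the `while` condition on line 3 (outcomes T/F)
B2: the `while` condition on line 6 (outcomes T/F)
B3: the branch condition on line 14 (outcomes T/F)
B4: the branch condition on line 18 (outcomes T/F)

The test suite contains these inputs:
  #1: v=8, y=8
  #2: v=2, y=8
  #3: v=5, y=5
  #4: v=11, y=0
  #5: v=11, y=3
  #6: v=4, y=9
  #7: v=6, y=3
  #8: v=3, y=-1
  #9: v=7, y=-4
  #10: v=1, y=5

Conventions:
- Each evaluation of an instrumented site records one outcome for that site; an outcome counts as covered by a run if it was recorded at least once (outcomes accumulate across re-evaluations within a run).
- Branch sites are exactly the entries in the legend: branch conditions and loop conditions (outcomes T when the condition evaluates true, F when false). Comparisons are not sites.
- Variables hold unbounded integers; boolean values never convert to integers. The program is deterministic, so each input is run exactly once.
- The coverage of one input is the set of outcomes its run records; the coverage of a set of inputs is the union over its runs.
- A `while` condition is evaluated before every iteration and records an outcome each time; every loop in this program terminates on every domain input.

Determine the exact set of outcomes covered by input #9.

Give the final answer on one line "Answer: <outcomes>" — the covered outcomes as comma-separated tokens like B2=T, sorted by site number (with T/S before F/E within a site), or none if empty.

Running input #9 (v=7, y=-4), event by event:
  B1->F, B2->F, B3->T, B4->F
distinct outcomes covered: B1=F, B2=F, B3=T, B4=F

Answer: B1=F, B2=F, B3=T, B4=F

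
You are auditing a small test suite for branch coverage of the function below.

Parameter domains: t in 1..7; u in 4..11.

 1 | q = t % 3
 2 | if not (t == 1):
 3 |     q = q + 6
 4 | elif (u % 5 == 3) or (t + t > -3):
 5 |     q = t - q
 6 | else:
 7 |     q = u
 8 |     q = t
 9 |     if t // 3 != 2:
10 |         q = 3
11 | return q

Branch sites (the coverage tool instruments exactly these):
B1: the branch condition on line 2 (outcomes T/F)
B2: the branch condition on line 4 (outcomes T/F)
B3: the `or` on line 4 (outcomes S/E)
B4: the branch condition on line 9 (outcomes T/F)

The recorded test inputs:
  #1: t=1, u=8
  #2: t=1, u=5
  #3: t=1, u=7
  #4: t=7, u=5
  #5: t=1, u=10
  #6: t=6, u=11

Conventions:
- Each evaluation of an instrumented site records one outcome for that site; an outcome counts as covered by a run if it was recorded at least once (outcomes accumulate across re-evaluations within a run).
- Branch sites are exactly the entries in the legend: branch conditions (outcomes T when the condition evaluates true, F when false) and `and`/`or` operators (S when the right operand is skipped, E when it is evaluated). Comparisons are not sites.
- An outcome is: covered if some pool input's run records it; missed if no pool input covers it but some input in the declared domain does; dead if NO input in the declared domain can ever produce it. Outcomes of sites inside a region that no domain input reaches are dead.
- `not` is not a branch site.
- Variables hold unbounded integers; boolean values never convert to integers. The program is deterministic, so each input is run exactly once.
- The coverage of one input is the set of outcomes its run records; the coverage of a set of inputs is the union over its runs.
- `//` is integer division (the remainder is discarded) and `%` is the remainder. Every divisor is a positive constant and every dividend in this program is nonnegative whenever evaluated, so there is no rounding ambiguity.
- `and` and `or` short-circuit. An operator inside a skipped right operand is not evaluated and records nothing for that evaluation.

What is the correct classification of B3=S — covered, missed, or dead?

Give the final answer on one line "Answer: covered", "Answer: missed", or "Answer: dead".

B3=S is recorded by pool input(s) 1 -> covered

Answer: covered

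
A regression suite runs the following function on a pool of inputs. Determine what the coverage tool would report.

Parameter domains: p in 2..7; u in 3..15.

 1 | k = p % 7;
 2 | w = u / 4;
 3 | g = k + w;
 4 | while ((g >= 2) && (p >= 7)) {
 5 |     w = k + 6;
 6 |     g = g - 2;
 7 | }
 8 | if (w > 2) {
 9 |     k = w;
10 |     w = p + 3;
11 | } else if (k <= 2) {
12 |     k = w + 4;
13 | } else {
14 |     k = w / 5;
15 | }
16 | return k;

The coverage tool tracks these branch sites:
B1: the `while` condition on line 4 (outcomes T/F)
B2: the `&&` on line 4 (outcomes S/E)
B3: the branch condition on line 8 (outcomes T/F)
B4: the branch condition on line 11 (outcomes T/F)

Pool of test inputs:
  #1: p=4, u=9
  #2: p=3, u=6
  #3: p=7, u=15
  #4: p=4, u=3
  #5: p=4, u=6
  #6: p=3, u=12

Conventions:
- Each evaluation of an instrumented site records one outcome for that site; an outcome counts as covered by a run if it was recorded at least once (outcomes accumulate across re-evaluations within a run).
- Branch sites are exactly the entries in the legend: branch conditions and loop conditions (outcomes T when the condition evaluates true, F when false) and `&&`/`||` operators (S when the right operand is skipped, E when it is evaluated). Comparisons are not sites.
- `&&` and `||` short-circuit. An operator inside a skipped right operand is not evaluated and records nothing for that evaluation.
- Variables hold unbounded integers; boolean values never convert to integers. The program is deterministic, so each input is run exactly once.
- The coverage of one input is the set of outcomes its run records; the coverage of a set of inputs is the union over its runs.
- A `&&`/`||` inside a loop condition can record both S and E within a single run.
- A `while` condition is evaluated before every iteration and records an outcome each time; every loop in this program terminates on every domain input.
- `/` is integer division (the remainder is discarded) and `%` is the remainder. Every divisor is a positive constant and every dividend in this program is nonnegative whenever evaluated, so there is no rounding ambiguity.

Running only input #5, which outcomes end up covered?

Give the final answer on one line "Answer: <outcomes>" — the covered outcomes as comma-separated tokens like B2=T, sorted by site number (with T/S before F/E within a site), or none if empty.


Tracing the run of input #5 (p=4, u=6):
  B2->E, B1->F, B3->F, B4->F
deduplicating events, the covered set is: B1=F, B2=E, B3=F, B4=F
Answer: B1=F, B2=E, B3=F, B4=F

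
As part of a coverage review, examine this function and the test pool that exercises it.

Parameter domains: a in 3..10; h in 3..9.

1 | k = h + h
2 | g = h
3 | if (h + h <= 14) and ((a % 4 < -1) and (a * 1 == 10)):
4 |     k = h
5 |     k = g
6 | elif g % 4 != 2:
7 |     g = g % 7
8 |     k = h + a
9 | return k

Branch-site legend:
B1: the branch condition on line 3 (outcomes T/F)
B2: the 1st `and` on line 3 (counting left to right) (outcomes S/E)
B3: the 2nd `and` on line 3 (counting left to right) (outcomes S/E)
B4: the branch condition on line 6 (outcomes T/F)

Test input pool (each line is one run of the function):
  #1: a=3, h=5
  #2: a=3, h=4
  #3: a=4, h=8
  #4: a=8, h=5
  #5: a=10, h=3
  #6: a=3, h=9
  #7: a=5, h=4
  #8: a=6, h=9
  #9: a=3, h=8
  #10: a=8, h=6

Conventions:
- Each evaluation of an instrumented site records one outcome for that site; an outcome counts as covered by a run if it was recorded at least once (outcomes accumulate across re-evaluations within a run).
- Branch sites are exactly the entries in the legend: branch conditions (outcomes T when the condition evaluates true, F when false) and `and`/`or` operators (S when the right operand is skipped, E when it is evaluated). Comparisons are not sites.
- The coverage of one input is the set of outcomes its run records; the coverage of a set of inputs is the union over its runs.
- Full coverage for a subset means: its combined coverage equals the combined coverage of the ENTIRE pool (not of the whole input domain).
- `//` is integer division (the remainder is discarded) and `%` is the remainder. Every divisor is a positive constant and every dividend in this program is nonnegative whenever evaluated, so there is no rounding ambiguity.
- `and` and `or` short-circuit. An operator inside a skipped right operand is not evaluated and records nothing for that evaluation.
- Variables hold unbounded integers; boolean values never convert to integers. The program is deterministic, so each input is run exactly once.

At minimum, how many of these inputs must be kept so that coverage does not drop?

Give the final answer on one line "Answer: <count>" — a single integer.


#1 (a=3, h=5) -> B2->E, B3->S, B1->F, B4->T; covered: B1=F, B2=E, B3=S, B4=T
#2 (a=3, h=4) -> B2->E, B3->S, B1->F, B4->T; covered: B1=F, B2=E, B3=S, B4=T
#3 (a=4, h=8) -> B2->S, B1->F, B4->T; covered: B1=F, B2=S, B4=T
#4 (a=8, h=5) -> B2->E, B3->S, B1->F, B4->T; covered: B1=F, B2=E, B3=S, B4=T
#5 (a=10, h=3) -> B2->E, B3->S, B1->F, B4->T; covered: B1=F, B2=E, B3=S, B4=T
#6 (a=3, h=9) -> B2->S, B1->F, B4->T; covered: B1=F, B2=S, B4=T
#7 (a=5, h=4) -> B2->E, B3->S, B1->F, B4->T; covered: B1=F, B2=E, B3=S, B4=T
#8 (a=6, h=9) -> B2->S, B1->F, B4->T; covered: B1=F, B2=S, B4=T
#9 (a=3, h=8) -> B2->S, B1->F, B4->T; covered: B1=F, B2=S, B4=T
#10 (a=8, h=6) -> B2->E, B3->S, B1->F, B4->F; covered: B1=F, B2=E, B3=S, B4=F
together the pool reaches 6 outcomes: B1=F, B2=S, B2=E, B3=S, B4=T, B4=F
size 1 is not enough: best union over all size-1 subsets is 4/6
the canonical winner is {3, 10}: size 2, full 6-outcome coverage, earliest index list among size-2 covers
Answer: 2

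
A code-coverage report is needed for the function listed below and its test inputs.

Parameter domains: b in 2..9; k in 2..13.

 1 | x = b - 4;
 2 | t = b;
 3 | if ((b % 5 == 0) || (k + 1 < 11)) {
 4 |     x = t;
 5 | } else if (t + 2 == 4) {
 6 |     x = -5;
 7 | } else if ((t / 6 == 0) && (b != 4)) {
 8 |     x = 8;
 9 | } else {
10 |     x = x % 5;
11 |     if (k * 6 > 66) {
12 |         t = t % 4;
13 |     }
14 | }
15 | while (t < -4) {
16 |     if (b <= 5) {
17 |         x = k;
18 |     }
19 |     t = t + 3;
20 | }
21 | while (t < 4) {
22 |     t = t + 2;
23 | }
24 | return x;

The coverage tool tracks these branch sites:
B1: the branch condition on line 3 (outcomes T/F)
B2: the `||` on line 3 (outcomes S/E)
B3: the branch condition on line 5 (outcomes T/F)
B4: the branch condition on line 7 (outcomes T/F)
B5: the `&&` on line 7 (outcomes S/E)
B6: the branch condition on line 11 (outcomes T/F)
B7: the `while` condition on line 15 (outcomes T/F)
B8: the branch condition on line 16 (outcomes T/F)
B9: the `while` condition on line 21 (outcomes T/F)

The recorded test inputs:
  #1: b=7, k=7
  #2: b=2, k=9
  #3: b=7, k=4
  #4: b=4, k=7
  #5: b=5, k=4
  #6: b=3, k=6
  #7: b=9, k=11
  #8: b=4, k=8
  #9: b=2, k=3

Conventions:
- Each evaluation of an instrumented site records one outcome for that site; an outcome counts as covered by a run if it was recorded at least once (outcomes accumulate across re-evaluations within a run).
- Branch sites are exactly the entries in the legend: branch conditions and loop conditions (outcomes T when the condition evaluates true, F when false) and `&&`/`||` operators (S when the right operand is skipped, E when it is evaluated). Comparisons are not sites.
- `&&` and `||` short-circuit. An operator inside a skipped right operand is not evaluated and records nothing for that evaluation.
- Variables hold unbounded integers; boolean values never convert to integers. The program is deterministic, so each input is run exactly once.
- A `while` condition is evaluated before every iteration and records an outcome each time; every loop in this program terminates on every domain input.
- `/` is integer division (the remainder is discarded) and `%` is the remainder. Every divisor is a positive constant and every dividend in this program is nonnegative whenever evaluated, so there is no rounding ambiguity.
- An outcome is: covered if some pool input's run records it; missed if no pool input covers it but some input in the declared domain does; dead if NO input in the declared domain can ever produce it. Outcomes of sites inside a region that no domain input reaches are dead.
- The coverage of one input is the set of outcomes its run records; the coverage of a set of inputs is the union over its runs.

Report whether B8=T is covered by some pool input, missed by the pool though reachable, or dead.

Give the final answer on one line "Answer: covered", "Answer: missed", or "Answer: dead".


no pool input records B8=T
checking all 96 inputs in the declared domain: B8=T is never recorded -> dead
Answer: dead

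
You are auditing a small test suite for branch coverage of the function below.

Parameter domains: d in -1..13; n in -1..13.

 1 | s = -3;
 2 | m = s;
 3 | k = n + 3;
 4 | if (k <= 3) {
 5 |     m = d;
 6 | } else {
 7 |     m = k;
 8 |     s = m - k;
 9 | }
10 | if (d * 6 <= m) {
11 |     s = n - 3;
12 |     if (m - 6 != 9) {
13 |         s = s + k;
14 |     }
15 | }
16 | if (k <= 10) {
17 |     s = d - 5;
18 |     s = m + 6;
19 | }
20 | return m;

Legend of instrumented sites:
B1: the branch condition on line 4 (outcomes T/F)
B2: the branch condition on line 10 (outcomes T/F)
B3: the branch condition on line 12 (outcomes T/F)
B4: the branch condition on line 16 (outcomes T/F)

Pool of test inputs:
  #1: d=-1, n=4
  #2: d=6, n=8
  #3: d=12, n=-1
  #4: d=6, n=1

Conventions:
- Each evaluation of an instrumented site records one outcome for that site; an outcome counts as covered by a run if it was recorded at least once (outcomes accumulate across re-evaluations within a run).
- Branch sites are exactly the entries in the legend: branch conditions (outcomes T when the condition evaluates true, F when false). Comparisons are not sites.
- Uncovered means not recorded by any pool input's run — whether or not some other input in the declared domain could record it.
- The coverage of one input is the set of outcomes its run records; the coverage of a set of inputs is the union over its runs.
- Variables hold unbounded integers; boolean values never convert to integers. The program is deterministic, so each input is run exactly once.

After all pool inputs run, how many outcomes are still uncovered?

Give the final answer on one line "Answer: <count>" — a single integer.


input #1 (d=-1, n=4): events B1->F, B2->T, B3->T, B4->T; covers B1=F, B2=T, B3=T, B4=T
input #2 (d=6, n=8): events B1->F, B2->F, B4->F; covers B1=F, B2=F, B4=F
input #3 (d=12, n=-1): events B1->T, B2->F, B4->T; covers B1=T, B2=F, B4=T
input #4 (d=6, n=1): events B1->F, B2->F, B4->T; covers B1=F, B2=F, B4=T
union over the pool: B1=T, B1=F, B2=T, B2=F, B3=T, B4=T, B4=F
uncovered (1 of 8): B3=F
Answer: 1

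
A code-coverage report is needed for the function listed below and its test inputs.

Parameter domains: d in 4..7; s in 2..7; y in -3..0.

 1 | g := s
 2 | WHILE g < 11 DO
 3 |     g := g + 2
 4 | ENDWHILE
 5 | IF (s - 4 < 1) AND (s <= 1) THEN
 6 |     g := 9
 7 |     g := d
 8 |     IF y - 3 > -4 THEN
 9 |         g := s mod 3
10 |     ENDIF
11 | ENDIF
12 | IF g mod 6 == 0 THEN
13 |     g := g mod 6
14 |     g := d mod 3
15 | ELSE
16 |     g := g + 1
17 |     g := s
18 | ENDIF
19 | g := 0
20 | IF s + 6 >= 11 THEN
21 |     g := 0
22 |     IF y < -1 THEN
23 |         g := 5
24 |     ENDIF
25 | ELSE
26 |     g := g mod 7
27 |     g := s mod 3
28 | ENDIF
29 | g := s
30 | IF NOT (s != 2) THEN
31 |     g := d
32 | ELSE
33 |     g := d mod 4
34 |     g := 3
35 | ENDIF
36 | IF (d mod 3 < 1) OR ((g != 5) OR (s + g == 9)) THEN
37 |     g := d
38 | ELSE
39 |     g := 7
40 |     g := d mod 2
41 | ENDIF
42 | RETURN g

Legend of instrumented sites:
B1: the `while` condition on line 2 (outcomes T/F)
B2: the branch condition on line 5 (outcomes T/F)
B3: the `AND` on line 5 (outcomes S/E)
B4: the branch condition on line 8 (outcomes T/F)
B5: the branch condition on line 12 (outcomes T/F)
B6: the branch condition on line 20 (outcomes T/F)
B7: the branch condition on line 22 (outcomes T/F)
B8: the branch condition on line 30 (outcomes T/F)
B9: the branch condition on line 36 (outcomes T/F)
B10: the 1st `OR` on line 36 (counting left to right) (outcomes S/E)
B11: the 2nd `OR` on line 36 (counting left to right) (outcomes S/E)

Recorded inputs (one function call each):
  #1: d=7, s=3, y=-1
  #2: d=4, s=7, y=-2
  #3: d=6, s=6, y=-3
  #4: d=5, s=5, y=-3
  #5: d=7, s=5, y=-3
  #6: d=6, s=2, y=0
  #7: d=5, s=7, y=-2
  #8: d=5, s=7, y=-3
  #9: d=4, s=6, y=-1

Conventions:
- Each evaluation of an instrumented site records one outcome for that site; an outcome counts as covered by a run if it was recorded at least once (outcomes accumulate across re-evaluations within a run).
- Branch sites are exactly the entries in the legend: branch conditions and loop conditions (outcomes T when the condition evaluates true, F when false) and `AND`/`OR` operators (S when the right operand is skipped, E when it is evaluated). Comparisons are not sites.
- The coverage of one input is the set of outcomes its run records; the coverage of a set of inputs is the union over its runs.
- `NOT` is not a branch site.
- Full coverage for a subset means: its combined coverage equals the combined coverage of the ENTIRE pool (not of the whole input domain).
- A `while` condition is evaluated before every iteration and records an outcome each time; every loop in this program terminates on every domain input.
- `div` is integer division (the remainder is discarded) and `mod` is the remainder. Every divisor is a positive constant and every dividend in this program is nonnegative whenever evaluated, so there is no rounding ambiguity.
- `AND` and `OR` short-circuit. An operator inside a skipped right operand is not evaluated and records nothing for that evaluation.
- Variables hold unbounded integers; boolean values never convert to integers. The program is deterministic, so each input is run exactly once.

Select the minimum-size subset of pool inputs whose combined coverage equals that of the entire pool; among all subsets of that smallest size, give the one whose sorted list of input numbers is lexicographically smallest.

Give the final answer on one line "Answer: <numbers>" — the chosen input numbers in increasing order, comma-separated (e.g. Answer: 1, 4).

#1 (d=7, s=3, y=-1) -> B1->T, B1->T, B1->T, B1->T, B1->F, B3->E, B2->F, B5->F, B6->F, B8->F, B10->E, B11->S, B9->T; covered: B1=T, B1=F, B2=F, B3=E, B5=F, B6=F, B8=F, B9=T, B10=E, B11=S
#2 (d=4, s=7, y=-2) -> B1->T, B1->T, B1->F, B3->S, B2->F, B5->F, B6->T, B7->T, B8->F, B10->E, B11->S, B9->T; covered: B1=T, B1=F, B2=F, B3=S, B5=F, B6=T, B7=T, B8=F, B9=T, B10=E, B11=S
#3 (d=6, s=6, y=-3) -> B1->T, B1->T, B1->T, B1->F, B3->S, B2->F, B5->T, B6->T, B7->T, B8->F, B10->S, B9->T; covered: B1=T, B1=F, B2=F, B3=S, B5=T, B6=T, B7=T, B8=F, B9=T, B10=S
#4 (d=5, s=5, y=-3) -> B1->T, B1->T, B1->T, B1->F, B3->S, B2->F, B5->F, B6->T, B7->T, B8->F, B10->E, B11->S, B9->T; covered: B1=T, B1=F, B2=F, B3=S, B5=F, B6=T, B7=T, B8=F, B9=T, B10=E, B11=S
#5 (d=7, s=5, y=-3) -> B1->T, B1->T, B1->T, B1->F, B3->S, B2->F, B5->F, B6->T, B7->T, B8->F, B10->E, B11->S, B9->T; covered: B1=T, B1=F, B2=F, B3=S, B5=F, B6=T, B7=T, B8=F, B9=T, B10=E, B11=S
#6 (d=6, s=2, y=0) -> B1->T, B1->T, B1->T, B1->T, B1->T, B1->F, B3->E, B2->F, B5->T, B6->F, B8->T, B10->S, B9->T; covered: B1=T, B1=F, B2=F, B3=E, B5=T, B6=F, B8=T, B9=T, B10=S
#7 (d=5, s=7, y=-2) -> B1->T, B1->T, B1->F, B3->S, B2->F, B5->F, B6->T, B7->T, B8->F, B10->E, B11->S, B9->T; covered: B1=T, B1=F, B2=F, B3=S, B5=F, B6=T, B7=T, B8=F, B9=T, B10=E, B11=S
#8 (d=5, s=7, y=-3) -> B1->T, B1->T, B1->F, B3->S, B2->F, B5->F, B6->T, B7->T, B8->F, B10->E, B11->S, B9->T; covered: B1=T, B1=F, B2=F, B3=S, B5=F, B6=T, B7=T, B8=F, B9=T, B10=E, B11=S
#9 (d=4, s=6, y=-1) -> B1->T, B1->T, B1->T, B1->F, B3->S, B2->F, B5->T, B6->T, B7->F, B8->F, B10->E, B11->S, B9->T; covered: B1=T, B1=F, B2=F, B3=S, B5=T, B6=T, B7=F, B8=F, B9=T, B10=E, B11=S
pool-wide coverage (17 outcomes): B1=T, B1=F, B2=F, B3=S, B3=E, B5=T, B5=F, B6=T, B6=F, B7=T, B7=F, B8=T, B8=F, B9=T, B10=S, B10=E, B11=S
every size-1 subset falls short of the 17 outcomes (best: 11/17)
every size-2 subset falls short of the 17 outcomes (best: 16/17)
the canonical winner is {2, 6, 9}: size 3, full 17-outcome coverage, earliest index list among size-3 covers

Answer: 2, 6, 9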